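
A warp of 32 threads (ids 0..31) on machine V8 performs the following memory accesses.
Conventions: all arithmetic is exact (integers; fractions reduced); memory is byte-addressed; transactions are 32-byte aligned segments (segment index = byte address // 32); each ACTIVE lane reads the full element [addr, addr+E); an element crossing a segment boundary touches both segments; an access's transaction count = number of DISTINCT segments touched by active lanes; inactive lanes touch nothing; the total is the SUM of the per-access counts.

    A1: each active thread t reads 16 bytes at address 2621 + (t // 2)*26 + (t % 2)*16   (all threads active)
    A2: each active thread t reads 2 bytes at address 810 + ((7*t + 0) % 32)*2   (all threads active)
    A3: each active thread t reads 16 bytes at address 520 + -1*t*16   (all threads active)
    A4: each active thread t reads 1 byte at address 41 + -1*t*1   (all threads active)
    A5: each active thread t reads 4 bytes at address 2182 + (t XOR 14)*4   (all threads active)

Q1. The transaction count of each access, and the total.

A1: 15 transactions
A2: 3 transactions
A3: 17 transactions
A4: 2 transactions
A5: 5 transactions

Answer: 15,3,17,2,5; total 42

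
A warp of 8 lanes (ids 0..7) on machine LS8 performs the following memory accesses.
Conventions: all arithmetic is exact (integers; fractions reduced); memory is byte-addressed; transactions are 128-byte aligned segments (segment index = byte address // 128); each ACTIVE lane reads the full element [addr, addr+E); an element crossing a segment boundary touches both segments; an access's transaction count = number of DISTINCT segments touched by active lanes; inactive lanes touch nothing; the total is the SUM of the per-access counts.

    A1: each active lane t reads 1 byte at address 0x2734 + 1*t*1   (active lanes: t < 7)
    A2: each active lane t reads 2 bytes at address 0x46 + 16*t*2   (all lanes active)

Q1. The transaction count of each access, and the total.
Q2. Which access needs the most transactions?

A1: 1 transaction
A2: 3 transactions

Answer: 1,3; total 4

Answer: A2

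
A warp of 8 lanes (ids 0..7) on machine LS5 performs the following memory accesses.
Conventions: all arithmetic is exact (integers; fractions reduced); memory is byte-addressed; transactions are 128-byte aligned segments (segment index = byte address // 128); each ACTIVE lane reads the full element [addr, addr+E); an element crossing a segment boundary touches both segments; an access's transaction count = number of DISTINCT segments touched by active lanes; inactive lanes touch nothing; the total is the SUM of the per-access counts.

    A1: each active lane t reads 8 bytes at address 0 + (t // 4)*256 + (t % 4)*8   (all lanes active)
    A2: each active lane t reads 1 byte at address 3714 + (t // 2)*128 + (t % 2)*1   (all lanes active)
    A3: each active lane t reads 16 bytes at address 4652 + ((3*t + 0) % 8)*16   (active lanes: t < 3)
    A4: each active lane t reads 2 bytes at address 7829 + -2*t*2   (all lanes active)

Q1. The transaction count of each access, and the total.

A1: 2 transactions
A2: 4 transactions
A3: 2 transactions
A4: 2 transactions

Answer: 2,4,2,2; total 10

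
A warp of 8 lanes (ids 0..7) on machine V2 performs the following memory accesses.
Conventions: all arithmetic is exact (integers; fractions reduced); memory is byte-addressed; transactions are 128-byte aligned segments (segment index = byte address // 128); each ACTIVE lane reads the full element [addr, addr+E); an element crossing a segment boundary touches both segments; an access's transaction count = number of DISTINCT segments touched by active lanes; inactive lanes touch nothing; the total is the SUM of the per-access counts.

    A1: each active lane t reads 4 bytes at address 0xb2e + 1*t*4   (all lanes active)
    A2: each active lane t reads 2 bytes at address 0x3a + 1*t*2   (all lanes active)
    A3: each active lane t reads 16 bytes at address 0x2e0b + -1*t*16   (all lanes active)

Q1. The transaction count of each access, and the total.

A1: 1 transaction
A2: 1 transaction
A3: 2 transactions

Answer: 1,1,2; total 4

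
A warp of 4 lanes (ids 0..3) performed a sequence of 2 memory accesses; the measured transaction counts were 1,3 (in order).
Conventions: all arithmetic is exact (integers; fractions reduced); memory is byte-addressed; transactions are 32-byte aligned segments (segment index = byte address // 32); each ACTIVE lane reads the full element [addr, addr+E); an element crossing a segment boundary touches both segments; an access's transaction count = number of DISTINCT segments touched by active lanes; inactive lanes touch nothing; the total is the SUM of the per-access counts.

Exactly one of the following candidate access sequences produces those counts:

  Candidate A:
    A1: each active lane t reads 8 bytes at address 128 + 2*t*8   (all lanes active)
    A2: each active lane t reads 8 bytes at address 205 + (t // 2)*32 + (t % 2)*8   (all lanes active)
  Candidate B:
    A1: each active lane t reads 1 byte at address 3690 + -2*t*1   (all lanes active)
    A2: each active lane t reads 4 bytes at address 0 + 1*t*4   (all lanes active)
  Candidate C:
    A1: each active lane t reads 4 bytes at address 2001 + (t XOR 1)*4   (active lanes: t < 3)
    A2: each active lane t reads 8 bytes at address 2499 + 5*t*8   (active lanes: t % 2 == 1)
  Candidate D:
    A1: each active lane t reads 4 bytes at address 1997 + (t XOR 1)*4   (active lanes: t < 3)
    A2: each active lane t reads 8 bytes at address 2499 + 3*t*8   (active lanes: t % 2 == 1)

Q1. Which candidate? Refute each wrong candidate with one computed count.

A: A1 gives 2 transactions, not 1
B: A2 gives 1 transaction, not 3
C: A1 gives 2 transactions, not 1
D: all counts match (1,3)

Answer: D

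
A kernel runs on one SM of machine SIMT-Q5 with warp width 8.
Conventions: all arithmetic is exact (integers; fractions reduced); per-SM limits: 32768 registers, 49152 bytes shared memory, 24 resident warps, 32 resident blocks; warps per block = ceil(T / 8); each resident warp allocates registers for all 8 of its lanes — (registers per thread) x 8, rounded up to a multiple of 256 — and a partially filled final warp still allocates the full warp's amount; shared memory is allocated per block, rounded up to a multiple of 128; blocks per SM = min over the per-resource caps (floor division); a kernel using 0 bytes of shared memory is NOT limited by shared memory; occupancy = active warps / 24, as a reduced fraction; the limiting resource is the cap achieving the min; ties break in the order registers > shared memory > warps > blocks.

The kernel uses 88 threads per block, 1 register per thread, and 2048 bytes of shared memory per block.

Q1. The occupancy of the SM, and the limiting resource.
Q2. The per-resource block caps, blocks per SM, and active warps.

Answer: occupancy 11/12, limited by warps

registers: 11 blocks
shared memory: 24 blocks
warps: 2 blocks
blocks: 32 blocks

Answer: 2 blocks, 22 active warps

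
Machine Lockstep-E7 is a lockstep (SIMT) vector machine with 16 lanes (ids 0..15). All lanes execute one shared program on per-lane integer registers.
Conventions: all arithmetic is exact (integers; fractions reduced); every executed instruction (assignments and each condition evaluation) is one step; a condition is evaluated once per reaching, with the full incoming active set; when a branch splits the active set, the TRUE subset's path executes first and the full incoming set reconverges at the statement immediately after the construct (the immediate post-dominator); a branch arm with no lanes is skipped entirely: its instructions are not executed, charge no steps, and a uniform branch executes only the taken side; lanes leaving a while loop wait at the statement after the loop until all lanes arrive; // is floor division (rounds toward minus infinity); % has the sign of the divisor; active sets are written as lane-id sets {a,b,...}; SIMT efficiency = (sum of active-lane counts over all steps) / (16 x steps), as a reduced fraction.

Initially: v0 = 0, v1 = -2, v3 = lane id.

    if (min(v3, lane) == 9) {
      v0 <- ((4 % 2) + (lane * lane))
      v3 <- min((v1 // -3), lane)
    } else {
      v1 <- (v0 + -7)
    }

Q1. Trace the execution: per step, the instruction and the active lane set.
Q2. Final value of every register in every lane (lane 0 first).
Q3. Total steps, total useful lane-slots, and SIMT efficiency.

step 0: eval (min(v3, lane) == 9)    {0,1,2,3,4,5,6,7,8,9,10,11,12,13,14,15}
step 1: v0 <- ((4 % 2) + (lane * lane)) {9}
step 2: v3 <- min((v1 // -3), lane)  {9}
step 3: v1 <- (v0 + -7)              {0,1,2,3,4,5,6,7,8,10,11,12,13,14,15}

Answer: 4 steps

v0: 0,0,0,0,0,0,0,0,0,81,0,0,0,0,0,0
v1: -7,-7,-7,-7,-7,-7,-7,-7,-7,-2,-7,-7,-7,-7,-7,-7
v3: 0,1,2,3,4,5,6,7,8,0,10,11,12,13,14,15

steps = 4; useful = 33; efficiency = 33/64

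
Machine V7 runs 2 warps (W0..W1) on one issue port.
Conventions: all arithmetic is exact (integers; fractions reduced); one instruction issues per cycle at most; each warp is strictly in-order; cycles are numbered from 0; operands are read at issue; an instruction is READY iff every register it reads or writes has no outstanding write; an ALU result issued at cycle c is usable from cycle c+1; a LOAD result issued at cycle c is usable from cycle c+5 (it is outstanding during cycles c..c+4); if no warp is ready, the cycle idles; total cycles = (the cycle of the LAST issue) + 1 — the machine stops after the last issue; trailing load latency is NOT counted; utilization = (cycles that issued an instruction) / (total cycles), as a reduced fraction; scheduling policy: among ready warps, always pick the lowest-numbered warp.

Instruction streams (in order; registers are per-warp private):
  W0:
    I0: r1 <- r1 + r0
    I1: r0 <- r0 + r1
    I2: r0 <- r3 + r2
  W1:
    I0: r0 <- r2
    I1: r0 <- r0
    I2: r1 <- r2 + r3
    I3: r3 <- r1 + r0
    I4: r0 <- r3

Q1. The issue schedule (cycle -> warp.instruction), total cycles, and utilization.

cycle 0: W0.I0
cycle 1: W0.I1
cycle 2: W0.I2
cycle 3: W1.I0
cycle 4: W1.I1
cycle 5: W1.I2
cycle 6: W1.I3
cycle 7: W1.I4

Answer: 8 cycles, utilization 1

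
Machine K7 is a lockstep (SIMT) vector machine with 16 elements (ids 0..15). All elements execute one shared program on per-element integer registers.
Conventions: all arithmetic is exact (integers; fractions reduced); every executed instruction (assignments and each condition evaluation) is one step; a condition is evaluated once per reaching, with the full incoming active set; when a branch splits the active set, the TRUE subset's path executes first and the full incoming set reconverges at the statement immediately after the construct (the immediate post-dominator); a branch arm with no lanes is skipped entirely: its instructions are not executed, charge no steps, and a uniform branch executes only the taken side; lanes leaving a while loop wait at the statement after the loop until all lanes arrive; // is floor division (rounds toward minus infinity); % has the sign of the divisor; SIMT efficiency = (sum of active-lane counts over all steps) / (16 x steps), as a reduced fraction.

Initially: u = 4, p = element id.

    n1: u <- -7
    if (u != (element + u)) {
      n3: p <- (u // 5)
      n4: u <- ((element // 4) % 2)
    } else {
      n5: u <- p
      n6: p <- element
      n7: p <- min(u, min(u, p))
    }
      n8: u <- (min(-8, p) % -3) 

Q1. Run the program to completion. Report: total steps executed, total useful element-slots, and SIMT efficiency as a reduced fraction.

Answer: 8 steps, 81 useful, 81/128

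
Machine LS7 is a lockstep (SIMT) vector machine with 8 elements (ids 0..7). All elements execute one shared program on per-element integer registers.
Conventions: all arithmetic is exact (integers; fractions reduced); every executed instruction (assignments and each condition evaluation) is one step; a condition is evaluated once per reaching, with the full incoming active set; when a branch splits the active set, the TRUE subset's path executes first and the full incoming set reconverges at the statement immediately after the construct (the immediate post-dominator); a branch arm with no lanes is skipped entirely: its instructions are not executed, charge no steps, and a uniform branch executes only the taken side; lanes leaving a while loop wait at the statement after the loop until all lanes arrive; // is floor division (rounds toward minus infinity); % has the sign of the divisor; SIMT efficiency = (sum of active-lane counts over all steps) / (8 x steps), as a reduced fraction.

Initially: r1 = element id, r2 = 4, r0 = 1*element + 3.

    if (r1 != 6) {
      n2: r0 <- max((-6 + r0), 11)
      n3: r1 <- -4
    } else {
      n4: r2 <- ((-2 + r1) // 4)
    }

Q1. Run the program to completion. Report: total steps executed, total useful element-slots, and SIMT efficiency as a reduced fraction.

Answer: 4 steps, 23 useful, 23/32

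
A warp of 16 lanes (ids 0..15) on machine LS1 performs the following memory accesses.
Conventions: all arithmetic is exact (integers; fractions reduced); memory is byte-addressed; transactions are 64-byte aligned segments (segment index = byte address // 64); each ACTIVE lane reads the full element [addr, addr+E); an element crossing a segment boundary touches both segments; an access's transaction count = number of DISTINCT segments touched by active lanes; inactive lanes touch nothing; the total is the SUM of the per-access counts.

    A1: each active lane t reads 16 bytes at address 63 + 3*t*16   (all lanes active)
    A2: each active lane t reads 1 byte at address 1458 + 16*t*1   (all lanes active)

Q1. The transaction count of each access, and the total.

A1: 13 transactions
A2: 5 transactions

Answer: 13,5; total 18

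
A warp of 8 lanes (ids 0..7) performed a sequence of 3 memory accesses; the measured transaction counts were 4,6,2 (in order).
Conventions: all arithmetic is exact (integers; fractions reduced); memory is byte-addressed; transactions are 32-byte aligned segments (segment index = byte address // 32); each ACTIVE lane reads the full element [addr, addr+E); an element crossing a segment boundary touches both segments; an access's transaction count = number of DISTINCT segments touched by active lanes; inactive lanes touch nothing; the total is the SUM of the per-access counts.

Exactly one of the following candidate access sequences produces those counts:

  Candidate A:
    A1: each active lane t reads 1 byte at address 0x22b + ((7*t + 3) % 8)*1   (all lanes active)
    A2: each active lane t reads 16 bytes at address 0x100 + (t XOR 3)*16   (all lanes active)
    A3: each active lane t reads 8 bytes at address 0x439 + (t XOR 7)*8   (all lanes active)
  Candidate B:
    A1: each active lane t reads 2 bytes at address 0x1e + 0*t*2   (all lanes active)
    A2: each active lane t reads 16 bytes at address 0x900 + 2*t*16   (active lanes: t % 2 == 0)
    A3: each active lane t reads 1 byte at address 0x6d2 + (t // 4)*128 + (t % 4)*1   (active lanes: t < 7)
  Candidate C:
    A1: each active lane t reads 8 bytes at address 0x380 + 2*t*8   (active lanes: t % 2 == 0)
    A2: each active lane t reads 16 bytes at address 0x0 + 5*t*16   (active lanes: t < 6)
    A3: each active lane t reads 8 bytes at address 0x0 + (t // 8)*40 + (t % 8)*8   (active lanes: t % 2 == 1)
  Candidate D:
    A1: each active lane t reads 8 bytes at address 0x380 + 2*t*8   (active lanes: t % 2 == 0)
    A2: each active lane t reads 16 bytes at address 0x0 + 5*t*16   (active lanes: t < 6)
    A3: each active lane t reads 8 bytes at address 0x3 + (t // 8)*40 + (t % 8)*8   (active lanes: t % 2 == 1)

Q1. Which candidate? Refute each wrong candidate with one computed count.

A: A1 gives 1 transaction, not 4
B: A1 gives 1 transaction, not 4
D: A3 gives 3 transactions, not 2
C: all counts match (4,6,2)

Answer: C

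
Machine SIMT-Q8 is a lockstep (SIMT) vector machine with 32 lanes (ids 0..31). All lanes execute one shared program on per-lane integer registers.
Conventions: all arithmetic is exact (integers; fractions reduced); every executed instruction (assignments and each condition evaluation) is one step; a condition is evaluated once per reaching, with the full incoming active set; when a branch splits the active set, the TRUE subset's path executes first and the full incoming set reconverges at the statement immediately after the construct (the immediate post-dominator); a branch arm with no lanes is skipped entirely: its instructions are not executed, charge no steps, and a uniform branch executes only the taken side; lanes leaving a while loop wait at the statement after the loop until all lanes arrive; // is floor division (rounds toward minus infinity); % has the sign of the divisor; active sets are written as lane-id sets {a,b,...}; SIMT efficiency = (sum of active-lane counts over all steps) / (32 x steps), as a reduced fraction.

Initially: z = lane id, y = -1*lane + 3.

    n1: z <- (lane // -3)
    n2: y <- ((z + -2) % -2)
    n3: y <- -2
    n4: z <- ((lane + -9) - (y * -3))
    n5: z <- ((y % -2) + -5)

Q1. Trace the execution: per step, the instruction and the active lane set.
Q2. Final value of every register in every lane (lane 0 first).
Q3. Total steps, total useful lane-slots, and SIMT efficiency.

step 0: z <- (lane // -3)            {0,1,2,3,4,5,6,7,8,9,10,11,12,13,14,15,16,17,18,19,20,21,22,23,24,25,26,27,28,29,30,31}
step 1: y <- ((z + -2) % -2)         {0,1,2,3,4,5,6,7,8,9,10,11,12,13,14,15,16,17,18,19,20,21,22,23,24,25,26,27,28,29,30,31}
step 2: y <- -2                      {0,1,2,3,4,5,6,7,8,9,10,11,12,13,14,15,16,17,18,19,20,21,22,23,24,25,26,27,28,29,30,31}
step 3: z <- ((lane + -9) - (y * -3)) {0,1,2,3,4,5,6,7,8,9,10,11,12,13,14,15,16,17,18,19,20,21,22,23,24,25,26,27,28,29,30,31}
step 4: z <- ((y % -2) + -5)         {0,1,2,3,4,5,6,7,8,9,10,11,12,13,14,15,16,17,18,19,20,21,22,23,24,25,26,27,28,29,30,31}

Answer: 5 steps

z: -5,-5,-5,-5,-5,-5,-5,-5,-5,-5,-5,-5,-5,-5,-5,-5,-5,-5,-5,-5,-5,-5,-5,-5,-5,-5,-5,-5,-5,-5,-5,-5
y: -2,-2,-2,-2,-2,-2,-2,-2,-2,-2,-2,-2,-2,-2,-2,-2,-2,-2,-2,-2,-2,-2,-2,-2,-2,-2,-2,-2,-2,-2,-2,-2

steps = 5; useful = 160; efficiency = 160/160 = 1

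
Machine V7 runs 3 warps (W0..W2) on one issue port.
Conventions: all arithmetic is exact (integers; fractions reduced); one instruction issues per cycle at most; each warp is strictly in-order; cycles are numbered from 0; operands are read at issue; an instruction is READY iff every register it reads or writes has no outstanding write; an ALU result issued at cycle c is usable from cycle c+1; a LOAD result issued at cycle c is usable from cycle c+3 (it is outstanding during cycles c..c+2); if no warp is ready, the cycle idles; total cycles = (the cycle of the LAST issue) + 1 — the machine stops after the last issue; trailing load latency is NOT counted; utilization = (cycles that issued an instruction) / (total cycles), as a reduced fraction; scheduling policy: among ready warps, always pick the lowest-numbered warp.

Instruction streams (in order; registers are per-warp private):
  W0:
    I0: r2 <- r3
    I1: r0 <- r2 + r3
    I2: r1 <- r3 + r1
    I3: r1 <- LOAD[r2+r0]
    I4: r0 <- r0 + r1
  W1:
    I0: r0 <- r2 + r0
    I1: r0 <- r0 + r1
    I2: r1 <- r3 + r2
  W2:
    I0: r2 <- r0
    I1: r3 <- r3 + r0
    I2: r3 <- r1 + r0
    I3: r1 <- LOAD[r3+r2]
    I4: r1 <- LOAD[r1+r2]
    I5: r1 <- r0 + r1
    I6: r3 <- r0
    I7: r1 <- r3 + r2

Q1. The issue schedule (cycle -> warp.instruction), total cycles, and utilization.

cycle 0: W0.I0
cycle 1: W0.I1
cycle 2: W0.I2
cycle 3: W0.I3
cycle 4: W1.I0
cycle 5: W1.I1
cycle 6: W0.I4
cycle 7: W1.I2
cycle 8: W2.I0
cycle 9: W2.I1
cycle 10: W2.I2
cycle 11: W2.I3
cycle 12: idle
cycle 13: idle
cycle 14: W2.I4
cycle 15: idle
cycle 16: idle
cycle 17: W2.I5
cycle 18: W2.I6
cycle 19: W2.I7

Answer: 20 cycles, utilization 4/5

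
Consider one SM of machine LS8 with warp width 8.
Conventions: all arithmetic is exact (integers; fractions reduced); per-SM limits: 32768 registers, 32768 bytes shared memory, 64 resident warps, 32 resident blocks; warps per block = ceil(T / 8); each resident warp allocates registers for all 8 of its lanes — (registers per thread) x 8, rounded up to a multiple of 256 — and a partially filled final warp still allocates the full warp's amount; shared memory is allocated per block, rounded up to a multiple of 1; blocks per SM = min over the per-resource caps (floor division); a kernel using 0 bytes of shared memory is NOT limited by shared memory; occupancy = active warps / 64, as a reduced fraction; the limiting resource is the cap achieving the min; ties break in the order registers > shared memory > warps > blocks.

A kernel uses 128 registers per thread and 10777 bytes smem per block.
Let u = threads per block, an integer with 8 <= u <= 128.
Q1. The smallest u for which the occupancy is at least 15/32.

Answer: u = 73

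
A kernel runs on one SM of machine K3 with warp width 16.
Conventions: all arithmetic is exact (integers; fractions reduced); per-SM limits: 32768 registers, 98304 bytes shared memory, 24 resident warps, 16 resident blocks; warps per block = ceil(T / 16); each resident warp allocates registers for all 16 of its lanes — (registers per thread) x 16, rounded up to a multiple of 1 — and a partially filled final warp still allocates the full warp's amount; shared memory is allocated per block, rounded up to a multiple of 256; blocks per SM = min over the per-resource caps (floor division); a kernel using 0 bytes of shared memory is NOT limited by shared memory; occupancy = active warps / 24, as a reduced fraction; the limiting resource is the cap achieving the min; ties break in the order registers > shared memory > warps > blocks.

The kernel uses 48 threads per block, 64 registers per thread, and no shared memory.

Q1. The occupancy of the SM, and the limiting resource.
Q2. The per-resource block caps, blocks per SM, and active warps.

Answer: occupancy 1, limited by warps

registers: 10 blocks
shared memory: no limit (kernel uses none)
warps: 8 blocks
blocks: 16 blocks

Answer: 8 blocks, 24 active warps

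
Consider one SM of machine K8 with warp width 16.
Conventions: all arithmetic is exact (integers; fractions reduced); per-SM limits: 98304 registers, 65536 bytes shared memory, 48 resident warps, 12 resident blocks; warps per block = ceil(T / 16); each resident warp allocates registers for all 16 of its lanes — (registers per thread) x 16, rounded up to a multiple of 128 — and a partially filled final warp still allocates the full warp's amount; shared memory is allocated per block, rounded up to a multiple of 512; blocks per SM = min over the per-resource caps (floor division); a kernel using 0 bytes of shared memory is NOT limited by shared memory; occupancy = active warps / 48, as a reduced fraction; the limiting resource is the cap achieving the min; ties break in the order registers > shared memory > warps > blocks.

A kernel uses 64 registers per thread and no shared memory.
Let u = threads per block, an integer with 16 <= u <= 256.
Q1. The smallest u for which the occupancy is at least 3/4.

Answer: u = 33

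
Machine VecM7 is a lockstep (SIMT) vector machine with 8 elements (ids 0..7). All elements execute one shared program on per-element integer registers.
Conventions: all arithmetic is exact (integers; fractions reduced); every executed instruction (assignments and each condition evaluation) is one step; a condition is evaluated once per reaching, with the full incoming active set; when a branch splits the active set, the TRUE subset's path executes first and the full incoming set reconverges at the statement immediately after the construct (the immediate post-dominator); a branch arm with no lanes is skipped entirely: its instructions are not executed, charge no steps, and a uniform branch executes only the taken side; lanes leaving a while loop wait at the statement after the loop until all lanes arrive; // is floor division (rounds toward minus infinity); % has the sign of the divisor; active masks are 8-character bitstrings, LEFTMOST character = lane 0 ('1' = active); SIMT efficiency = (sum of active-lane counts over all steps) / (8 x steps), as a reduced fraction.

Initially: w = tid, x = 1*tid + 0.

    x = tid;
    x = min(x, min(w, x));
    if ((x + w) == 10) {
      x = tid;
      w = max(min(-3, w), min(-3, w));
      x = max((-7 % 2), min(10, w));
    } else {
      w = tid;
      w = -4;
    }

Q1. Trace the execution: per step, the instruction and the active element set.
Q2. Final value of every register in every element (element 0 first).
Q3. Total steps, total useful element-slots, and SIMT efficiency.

step 0: x <- tid                     11111111
step 1: x <- min(x, min(w, x))       11111111
step 2: eval ((x + w) == 10)         11111111
step 3: x <- tid                     00000100
step 4: w <- max(min(-3, w), min(-3, w)) 00000100
step 5: x <- max((-7 % 2), min(10, w)) 00000100
step 6: w <- tid                     11111011
step 7: w <- -4                      11111011

Answer: 8 steps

w: -4,-4,-4,-4,-4,-3,-4,-4
x: 0,1,2,3,4,1,6,7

steps = 8; useful = 41; efficiency = 41/64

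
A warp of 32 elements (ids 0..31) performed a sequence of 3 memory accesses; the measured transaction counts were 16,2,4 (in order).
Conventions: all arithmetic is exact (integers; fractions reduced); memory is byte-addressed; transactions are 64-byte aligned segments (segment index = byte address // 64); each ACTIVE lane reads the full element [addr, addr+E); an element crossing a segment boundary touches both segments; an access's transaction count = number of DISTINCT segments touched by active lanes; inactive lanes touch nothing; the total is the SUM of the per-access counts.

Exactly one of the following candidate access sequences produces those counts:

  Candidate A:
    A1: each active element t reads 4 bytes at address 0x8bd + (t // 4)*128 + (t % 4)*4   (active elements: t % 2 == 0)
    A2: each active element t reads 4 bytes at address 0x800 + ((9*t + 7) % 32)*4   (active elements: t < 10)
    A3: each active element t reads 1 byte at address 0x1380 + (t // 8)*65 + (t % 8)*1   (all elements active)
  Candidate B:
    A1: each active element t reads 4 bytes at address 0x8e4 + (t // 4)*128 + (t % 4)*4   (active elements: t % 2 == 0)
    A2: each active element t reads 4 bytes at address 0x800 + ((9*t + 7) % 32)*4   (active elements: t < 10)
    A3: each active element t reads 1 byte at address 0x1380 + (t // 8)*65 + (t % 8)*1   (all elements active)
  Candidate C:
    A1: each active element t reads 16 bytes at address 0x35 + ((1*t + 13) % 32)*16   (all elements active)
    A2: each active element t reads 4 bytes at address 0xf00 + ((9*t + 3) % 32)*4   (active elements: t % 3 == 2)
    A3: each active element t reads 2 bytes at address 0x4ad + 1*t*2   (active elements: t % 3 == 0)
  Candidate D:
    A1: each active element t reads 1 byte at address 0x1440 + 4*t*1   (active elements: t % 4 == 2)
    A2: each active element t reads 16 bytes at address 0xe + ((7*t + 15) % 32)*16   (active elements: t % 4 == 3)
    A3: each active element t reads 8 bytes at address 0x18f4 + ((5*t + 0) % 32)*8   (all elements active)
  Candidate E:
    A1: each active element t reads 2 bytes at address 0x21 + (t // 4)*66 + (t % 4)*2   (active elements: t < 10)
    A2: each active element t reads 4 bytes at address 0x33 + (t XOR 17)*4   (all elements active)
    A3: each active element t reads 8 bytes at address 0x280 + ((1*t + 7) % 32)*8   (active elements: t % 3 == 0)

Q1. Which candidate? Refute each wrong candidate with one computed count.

B: A1 gives 8 transactions, not 16
C: A1 gives 9 transactions, not 16
D: A1 gives 2 transactions, not 16
E: A1 gives 3 transactions, not 16
A: all counts match (16,2,4)

Answer: A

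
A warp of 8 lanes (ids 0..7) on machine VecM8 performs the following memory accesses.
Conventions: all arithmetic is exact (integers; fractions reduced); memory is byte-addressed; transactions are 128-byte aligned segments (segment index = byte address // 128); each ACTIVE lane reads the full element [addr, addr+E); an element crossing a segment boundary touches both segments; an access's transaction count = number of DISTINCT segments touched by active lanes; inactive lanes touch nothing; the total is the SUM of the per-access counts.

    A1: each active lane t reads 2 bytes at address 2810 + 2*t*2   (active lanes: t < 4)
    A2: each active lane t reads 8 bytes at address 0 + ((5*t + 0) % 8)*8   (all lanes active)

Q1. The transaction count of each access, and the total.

A1: 2 transactions
A2: 1 transaction

Answer: 2,1; total 3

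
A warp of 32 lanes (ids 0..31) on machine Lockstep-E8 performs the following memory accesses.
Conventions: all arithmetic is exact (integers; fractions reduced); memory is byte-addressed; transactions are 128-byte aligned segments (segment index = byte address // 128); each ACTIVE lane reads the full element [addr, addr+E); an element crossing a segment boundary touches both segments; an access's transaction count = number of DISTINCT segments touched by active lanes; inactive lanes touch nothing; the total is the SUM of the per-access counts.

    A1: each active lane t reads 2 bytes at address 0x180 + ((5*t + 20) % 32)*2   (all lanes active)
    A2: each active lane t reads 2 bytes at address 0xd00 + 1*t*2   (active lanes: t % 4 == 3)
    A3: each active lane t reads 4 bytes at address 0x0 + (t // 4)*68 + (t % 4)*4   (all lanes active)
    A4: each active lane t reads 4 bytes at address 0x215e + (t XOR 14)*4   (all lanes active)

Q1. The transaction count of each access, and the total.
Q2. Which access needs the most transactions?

A1: 1 transaction
A2: 1 transaction
A3: 4 transactions
A4: 2 transactions

Answer: 1,1,4,2; total 8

Answer: A3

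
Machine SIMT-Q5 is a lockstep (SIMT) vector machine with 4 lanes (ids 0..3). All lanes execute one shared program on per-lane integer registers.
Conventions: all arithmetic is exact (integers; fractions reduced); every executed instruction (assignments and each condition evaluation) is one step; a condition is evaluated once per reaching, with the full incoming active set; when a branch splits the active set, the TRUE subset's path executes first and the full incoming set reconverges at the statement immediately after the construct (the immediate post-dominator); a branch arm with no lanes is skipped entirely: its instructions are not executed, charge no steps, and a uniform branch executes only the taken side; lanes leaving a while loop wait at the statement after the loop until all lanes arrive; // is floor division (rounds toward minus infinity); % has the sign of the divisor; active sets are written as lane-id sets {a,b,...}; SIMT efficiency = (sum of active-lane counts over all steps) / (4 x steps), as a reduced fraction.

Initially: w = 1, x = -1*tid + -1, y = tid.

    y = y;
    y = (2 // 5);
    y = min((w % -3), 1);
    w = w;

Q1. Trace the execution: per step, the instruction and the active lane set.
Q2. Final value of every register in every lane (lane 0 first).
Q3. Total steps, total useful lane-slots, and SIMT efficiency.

step 0: y <- y                       {0,1,2,3}
step 1: y <- (2 // 5)                {0,1,2,3}
step 2: y <- min((w % -3), 1)        {0,1,2,3}
step 3: w <- w                       {0,1,2,3}

Answer: 4 steps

w: 1,1,1,1
x: -1,-2,-3,-4
y: -2,-2,-2,-2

steps = 4; useful = 16; efficiency = 16/16 = 1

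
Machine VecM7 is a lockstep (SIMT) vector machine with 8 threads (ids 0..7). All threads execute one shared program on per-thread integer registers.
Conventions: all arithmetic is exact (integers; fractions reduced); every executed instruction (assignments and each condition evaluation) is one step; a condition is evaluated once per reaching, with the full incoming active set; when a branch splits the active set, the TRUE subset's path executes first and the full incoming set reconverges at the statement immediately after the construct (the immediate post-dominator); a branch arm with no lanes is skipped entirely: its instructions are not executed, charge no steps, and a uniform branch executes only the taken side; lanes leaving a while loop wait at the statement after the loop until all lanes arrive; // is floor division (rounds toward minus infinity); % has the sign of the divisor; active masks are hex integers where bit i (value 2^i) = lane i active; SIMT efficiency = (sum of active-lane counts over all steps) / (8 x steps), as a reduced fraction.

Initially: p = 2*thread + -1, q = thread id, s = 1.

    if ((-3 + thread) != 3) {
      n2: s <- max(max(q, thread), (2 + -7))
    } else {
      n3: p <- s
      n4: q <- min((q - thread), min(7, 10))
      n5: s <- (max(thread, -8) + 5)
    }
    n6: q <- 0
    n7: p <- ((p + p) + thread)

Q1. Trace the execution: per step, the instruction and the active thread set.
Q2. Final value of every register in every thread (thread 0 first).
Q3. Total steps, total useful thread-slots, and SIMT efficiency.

step 0: eval ((-3 + thread) != 3)    0xff
step 1: s <- max(max(q, thread), (2 + -7)) 0xbf
step 2: p <- s                       0x40
step 3: q <- min((q - thread), min(7, 10)) 0x40
step 4: s <- (max(thread, -8) + 5)   0x40
step 5: q <- 0                       0xff
step 6: p <- ((p + p) + thread)      0xff

Answer: 7 steps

p: -2,3,8,13,18,23,8,33
q: 0,0,0,0,0,0,0,0
s: 0,1,2,3,4,5,11,7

steps = 7; useful = 34; efficiency = 34/56 = 17/28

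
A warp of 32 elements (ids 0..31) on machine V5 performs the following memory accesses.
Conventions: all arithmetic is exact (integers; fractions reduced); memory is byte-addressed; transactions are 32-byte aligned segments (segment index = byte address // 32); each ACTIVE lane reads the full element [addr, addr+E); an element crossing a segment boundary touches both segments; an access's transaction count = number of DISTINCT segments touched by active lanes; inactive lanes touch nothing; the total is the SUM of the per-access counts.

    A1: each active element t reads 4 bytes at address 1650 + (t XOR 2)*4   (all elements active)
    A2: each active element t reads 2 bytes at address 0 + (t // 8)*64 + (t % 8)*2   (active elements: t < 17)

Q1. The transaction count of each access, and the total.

A1: 5 transactions
A2: 3 transactions

Answer: 5,3; total 8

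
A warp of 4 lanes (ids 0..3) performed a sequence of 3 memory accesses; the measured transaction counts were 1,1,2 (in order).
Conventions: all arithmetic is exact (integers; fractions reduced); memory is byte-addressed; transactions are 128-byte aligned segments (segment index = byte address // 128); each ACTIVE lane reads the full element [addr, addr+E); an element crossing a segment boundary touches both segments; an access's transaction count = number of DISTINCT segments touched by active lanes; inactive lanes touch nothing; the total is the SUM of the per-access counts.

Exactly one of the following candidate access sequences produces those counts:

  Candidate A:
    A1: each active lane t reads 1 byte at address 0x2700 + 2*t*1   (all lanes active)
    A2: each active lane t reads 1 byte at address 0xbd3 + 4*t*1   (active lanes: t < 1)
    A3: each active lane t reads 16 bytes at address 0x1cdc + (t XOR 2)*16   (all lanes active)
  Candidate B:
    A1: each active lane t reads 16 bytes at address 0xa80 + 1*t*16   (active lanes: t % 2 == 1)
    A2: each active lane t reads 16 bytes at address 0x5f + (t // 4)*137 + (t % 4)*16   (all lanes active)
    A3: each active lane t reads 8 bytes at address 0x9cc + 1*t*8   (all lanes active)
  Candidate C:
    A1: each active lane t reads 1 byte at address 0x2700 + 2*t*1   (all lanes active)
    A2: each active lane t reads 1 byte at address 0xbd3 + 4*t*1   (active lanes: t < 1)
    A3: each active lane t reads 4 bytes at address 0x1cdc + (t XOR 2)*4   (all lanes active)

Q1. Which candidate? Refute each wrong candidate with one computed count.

B: A2 gives 2 transactions, not 1
C: A3 gives 1 transaction, not 2
A: all counts match (1,1,2)

Answer: A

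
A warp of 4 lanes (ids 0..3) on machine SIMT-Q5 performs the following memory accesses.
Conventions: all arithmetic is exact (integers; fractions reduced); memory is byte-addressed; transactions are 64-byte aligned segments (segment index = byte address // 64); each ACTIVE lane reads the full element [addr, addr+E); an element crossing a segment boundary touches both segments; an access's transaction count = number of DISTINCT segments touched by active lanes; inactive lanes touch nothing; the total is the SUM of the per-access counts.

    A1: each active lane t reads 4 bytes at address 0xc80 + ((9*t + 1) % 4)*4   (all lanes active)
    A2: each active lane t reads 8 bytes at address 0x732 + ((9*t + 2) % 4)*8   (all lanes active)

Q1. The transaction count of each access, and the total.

A1: 1 transaction
A2: 2 transactions

Answer: 1,2; total 3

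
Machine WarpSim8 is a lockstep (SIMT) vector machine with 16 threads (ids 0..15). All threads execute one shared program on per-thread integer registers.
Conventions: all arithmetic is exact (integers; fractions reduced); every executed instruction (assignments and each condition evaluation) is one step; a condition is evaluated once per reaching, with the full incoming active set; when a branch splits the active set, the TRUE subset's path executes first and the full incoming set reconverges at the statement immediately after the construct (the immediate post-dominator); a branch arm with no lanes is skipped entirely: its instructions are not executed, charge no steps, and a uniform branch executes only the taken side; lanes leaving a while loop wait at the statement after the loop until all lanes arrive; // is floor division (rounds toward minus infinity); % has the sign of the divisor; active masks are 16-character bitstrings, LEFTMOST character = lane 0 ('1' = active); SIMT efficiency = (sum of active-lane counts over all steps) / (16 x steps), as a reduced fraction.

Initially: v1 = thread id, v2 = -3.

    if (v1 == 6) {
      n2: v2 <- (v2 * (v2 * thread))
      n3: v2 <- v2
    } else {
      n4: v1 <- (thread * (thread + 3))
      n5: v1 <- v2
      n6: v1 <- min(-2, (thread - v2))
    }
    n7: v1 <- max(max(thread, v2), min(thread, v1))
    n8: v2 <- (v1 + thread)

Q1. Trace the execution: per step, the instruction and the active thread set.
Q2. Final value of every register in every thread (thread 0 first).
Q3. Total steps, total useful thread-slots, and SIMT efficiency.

step 0: eval (v1 == 6)               1111111111111111
step 1: v2 <- (v2 * (v2 * thread))   0000001000000000
step 2: v2 <- v2                     0000001000000000
step 3: v1 <- (thread * (thread + 3)) 1111110111111111
step 4: v1 <- v2                     1111110111111111
step 5: v1 <- min(-2, (thread - v2)) 1111110111111111
step 6: v1 <- max(max(thread, v2), min(thread, v1)) 1111111111111111
step 7: v2 <- (v1 + thread)          1111111111111111

Answer: 8 steps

v1: 0,1,2,3,4,5,54,7,8,9,10,11,12,13,14,15
v2: 0,2,4,6,8,10,60,14,16,18,20,22,24,26,28,30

steps = 8; useful = 95; efficiency = 95/128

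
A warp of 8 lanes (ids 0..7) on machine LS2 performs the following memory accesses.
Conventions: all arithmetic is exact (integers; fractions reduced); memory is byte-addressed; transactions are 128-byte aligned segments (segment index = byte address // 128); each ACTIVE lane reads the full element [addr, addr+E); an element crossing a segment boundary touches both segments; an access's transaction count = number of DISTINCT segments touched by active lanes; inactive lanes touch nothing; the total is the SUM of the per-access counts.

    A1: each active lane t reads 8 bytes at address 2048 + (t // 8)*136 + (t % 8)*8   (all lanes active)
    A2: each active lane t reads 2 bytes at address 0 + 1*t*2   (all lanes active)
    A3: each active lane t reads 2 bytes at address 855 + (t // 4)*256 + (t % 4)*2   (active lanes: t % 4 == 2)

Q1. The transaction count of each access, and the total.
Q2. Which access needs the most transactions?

A1: 1 transaction
A2: 1 transaction
A3: 2 transactions

Answer: 1,1,2; total 4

Answer: A3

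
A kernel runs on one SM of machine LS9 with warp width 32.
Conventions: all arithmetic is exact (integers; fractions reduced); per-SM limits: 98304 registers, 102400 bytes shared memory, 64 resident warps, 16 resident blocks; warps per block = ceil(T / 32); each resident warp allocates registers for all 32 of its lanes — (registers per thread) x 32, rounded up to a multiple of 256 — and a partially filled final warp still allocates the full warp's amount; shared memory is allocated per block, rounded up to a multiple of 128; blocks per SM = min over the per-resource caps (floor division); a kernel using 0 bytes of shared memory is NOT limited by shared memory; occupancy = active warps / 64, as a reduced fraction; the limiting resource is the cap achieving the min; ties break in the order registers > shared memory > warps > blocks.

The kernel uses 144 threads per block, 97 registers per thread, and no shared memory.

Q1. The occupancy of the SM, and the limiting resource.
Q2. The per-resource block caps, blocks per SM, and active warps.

Answer: occupancy 25/64, limited by registers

registers: 5 blocks
shared memory: no limit (kernel uses none)
warps: 12 blocks
blocks: 16 blocks

Answer: 5 blocks, 25 active warps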